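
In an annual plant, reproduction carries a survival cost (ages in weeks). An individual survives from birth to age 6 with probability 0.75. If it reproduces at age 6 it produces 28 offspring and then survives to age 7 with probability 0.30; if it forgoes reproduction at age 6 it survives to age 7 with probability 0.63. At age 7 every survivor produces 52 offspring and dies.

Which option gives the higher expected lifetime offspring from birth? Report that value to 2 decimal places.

breed at age 6: R₀ = 0.75 × (28 + 0.30 × 52) = 0.75 × 43.6000 = 32.7000
delay to age 7: R₀ = 0.75 × (0.63 × 52) = 0.75 × 32.7600 = 24.5700
Higher: breed at age 6 (32.7000).

32.70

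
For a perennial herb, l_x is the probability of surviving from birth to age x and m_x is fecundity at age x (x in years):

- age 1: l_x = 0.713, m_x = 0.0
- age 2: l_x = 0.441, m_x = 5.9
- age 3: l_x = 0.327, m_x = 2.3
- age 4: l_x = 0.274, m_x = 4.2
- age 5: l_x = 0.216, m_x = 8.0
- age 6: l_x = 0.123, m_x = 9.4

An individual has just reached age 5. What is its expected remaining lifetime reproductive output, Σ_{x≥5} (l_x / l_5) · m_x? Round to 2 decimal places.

13.35

l_5 = 0.216. Conditional survival from age 5 to x is l_x / l_5.
  x=5: (0.216/0.216) × 8.0 = 8.0000
  x=6: (0.123/0.216) × 9.4 = 5.3528
Sum = 8.0000 + 5.3528 = 13.3528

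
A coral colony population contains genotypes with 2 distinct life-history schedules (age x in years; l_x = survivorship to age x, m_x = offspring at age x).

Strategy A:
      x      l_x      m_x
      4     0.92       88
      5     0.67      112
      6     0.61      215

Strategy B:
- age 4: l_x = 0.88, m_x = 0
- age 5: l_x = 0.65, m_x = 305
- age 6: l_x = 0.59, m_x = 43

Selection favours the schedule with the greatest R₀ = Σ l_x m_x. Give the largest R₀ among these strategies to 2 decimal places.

Strategy A: R₀ = 0.92×88 + 0.67×112 + 0.61×215 = 287.1500
Strategy B: R₀ = 0.88×0 + 0.65×305 + 0.59×43 = 223.6200
Highest R₀: strategy A with 287.1500.

287.15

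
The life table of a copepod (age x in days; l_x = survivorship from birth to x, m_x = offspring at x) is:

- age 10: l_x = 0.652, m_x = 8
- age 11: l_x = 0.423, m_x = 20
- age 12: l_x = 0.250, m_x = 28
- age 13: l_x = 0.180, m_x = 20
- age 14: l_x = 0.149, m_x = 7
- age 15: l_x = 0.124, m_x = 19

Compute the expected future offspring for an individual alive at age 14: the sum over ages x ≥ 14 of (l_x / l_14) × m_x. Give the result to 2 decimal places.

22.81

l_14 = 0.149. Conditional survival from age 14 to x is l_x / l_14.
  x=14: (0.149/0.149) × 7 = 7.0000
  x=15: (0.124/0.149) × 19 = 15.8121
Sum = 7.0000 + 15.8121 = 22.8121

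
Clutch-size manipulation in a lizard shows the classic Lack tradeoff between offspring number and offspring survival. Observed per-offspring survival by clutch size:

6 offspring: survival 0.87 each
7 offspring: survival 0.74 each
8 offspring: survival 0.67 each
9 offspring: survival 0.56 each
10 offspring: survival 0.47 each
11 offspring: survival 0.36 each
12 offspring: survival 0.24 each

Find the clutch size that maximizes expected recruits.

Expected recruits = c × s(c):
  c=6: 6 × 0.87 = 5.220
  c=7: 7 × 0.74 = 5.180
  c=8: 8 × 0.67 = 5.360
  c=9: 9 × 0.56 = 5.040
  c=10: 10 × 0.47 = 4.700
  c=11: 11 × 0.36 = 3.960
  c=12: 12 × 0.24 = 2.880
Maximum at c = 8 (5.360 recruits).

8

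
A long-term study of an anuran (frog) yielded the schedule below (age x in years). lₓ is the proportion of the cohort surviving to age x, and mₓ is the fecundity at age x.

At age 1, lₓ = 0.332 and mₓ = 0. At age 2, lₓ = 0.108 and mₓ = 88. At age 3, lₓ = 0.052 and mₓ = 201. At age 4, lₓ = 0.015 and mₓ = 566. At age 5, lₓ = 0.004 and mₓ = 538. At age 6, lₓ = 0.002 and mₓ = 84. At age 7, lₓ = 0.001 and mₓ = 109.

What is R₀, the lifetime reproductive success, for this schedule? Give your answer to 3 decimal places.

30.875

R₀ = Σ lₓ mₓ:
  age 1: 0.332 × 0 = 0.0000
  age 2: 0.108 × 88 = 9.5040
  age 3: 0.052 × 201 = 10.4520
  age 4: 0.015 × 566 = 8.4900
  age 5: 0.004 × 538 = 2.1520
  age 6: 0.002 × 84 = 0.1680
  age 7: 0.001 × 109 = 0.1090
R₀ = 0.0000 + 9.5040 + 10.4520 + 8.4900 + 2.1520 + 0.1680 + 0.1090 = 30.8750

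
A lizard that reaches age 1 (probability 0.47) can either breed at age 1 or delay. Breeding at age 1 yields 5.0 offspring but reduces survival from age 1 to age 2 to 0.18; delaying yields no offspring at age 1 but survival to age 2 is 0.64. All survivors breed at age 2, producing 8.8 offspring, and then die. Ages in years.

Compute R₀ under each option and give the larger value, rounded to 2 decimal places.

breed at age 1: R₀ = 0.47 × (5.0 + 0.18 × 8.8) = 0.47 × 6.5840 = 3.0945
delay to age 2: R₀ = 0.47 × (0.64 × 8.8) = 0.47 × 5.6320 = 2.6470
Higher: breed at age 1 (3.0945).

3.09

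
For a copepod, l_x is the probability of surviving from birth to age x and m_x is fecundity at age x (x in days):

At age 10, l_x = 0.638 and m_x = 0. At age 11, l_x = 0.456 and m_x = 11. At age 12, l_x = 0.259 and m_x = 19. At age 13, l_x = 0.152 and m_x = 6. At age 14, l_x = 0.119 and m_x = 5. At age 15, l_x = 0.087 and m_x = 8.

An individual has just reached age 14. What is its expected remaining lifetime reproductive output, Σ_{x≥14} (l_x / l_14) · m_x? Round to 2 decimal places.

l_14 = 0.119. Conditional survival from age 14 to x is l_x / l_14.
  x=14: (0.119/0.119) × 5 = 5.0000
  x=15: (0.087/0.119) × 8 = 5.8487
Sum = 5.0000 + 5.8487 = 10.8487

10.85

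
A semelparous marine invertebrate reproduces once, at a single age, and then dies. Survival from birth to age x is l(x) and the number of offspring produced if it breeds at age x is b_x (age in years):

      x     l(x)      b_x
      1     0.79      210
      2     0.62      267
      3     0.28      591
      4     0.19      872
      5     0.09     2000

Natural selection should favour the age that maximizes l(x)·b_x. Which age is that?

Expected offspring if breeding at age x = l(x) × b_x:
  age 1: 0.79 × 210 = 165.900
  age 2: 0.62 × 267 = 165.540
  age 3: 0.28 × 591 = 165.480
  age 4: 0.19 × 872 = 165.680
  age 5: 0.09 × 2000 = 180.000
Maximum at age 5 (180.000).

5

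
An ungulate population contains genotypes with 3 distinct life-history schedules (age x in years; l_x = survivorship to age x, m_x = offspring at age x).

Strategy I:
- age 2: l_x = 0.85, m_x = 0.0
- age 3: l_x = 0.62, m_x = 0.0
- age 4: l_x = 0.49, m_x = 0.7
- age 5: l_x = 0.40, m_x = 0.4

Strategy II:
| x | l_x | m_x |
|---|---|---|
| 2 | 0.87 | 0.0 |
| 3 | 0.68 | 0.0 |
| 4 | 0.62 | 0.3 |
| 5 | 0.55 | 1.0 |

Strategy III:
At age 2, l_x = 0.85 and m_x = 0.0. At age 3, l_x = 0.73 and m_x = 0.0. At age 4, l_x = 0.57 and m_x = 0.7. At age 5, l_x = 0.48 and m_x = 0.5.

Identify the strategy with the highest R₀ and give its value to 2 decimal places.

Strategy I: R₀ = 0.85×0.0 + 0.62×0.0 + 0.49×0.7 + 0.40×0.4 = 0.5030
Strategy II: R₀ = 0.87×0.0 + 0.68×0.0 + 0.62×0.3 + 0.55×1.0 = 0.7360
Strategy III: R₀ = 0.85×0.0 + 0.73×0.0 + 0.57×0.7 + 0.48×0.5 = 0.6390
Highest R₀: strategy II with 0.7360.

0.74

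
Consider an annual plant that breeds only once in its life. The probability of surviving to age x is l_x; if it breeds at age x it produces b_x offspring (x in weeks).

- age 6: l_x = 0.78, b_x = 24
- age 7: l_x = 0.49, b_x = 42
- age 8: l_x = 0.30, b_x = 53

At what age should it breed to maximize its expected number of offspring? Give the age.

7

Expected offspring if breeding at age x = l_x × b_x:
  age 6: 0.78 × 24 = 18.720
  age 7: 0.49 × 42 = 20.580
  age 8: 0.30 × 53 = 15.900
Maximum at age 7 (20.580).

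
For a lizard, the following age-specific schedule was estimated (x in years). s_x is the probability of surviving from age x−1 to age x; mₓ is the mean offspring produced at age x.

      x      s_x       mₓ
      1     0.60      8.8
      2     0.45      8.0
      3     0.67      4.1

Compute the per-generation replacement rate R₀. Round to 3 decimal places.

8.182

Survivorship from birth: l_x = s_1·s_2·…·s_x.
  l_1 = 0.60000
  l_2 = 0.27000
  l_3 = 0.18090
R₀ = Σ l_x mₓ:
  age 1: 0.60000 × 8.8 = 5.2800
  age 2: 0.27000 × 8.0 = 2.1600
  age 3: 0.18090 × 4.1 = 0.7417
R₀ = 5.2800 + 2.1600 + 0.7417 = 8.1817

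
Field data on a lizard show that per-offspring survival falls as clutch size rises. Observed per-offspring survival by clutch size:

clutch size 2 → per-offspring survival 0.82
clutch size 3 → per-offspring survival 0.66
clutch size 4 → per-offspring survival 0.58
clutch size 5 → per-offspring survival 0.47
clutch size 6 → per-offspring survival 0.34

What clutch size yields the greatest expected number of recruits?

5

Expected recruits = c × s(c):
  c=2: 2 × 0.82 = 1.640
  c=3: 3 × 0.66 = 1.980
  c=4: 4 × 0.58 = 2.320
  c=5: 5 × 0.47 = 2.350
  c=6: 6 × 0.34 = 2.040
Maximum at c = 5 (2.350 recruits).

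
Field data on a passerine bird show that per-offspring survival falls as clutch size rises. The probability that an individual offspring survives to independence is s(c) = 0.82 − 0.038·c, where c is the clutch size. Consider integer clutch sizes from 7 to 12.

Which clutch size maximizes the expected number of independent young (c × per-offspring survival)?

11

Expected independent young = c × s(c):
  c=7: 7 × 0.554 = 3.878
  c=8: 8 × 0.516 = 4.128
  c=9: 9 × 0.478 = 4.302
  c=10: 10 × 0.440 = 4.400
  c=11: 11 × 0.402 = 4.422
  c=12: 12 × 0.364 = 4.368
Maximum at c = 11 (4.422 independent young).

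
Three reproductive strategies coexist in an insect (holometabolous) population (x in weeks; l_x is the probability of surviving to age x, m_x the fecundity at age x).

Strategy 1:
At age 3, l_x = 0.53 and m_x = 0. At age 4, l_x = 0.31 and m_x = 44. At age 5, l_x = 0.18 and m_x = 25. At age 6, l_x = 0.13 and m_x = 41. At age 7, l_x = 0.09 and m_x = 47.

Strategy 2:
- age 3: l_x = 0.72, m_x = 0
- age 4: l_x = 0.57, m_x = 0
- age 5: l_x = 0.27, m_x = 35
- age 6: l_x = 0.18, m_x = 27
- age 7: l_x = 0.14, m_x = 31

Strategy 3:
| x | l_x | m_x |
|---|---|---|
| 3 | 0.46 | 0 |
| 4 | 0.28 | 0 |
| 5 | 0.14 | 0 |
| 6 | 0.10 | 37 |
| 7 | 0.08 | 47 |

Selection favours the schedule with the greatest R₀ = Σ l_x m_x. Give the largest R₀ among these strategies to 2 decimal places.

27.70

Strategy 1: R₀ = 0.53×0 + 0.31×44 + 0.18×25 + 0.13×41 + 0.09×47 = 27.7000
Strategy 2: R₀ = 0.72×0 + 0.57×0 + 0.27×35 + 0.18×27 + 0.14×31 = 18.6500
Strategy 3: R₀ = 0.46×0 + 0.28×0 + 0.14×0 + 0.10×37 + 0.08×47 = 7.4600
Highest R₀: strategy 1 with 27.7000.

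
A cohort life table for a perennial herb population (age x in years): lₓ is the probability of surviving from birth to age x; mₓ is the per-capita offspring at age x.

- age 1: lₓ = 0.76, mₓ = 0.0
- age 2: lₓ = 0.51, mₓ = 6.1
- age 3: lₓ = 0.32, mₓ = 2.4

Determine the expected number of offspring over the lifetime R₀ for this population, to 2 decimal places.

R₀ = Σ lₓ mₓ:
  age 1: 0.76 × 0.0 = 0.0000
  age 2: 0.51 × 6.1 = 3.1110
  age 3: 0.32 × 2.4 = 0.7680
R₀ = 0.0000 + 3.1110 + 0.7680 = 3.8790

3.88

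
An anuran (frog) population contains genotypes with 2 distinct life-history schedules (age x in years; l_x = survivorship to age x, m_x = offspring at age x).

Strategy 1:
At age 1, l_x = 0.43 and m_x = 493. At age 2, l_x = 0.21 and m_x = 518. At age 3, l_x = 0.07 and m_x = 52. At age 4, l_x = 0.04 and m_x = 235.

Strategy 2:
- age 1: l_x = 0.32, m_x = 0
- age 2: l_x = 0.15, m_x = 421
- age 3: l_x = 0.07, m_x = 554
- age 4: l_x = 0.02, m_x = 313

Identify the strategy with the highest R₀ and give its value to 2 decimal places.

333.81

Strategy 1: R₀ = 0.43×493 + 0.21×518 + 0.07×52 + 0.04×235 = 333.8100
Strategy 2: R₀ = 0.32×0 + 0.15×421 + 0.07×554 + 0.02×313 = 108.1900
Highest R₀: strategy 1 with 333.8100.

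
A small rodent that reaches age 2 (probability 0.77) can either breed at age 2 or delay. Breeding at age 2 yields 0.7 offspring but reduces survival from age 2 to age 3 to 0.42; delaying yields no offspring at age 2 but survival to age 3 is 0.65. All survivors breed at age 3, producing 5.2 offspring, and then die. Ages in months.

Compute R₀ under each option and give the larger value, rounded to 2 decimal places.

2.60

breed at age 2: R₀ = 0.77 × (0.7 + 0.42 × 5.2) = 0.77 × 2.8840 = 2.2207
delay to age 3: R₀ = 0.77 × (0.65 × 5.2) = 0.77 × 3.3800 = 2.6026
Higher: delay to age 3 (2.6026).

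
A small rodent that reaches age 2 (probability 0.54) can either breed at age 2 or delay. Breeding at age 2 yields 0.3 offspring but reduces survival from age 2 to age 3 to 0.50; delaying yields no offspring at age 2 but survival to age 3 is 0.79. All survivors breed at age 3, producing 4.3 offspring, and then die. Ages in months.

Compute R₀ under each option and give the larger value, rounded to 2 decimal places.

breed at age 2: R₀ = 0.54 × (0.3 + 0.50 × 4.3) = 0.54 × 2.4500 = 1.3230
delay to age 3: R₀ = 0.54 × (0.79 × 4.3) = 0.54 × 3.3970 = 1.8344
Higher: delay to age 3 (1.8344).

1.83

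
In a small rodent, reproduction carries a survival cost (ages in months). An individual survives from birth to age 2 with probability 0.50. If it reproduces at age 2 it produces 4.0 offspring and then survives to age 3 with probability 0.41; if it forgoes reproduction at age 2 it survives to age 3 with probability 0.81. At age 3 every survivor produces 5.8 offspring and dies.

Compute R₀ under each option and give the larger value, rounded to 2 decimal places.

3.19

breed at age 2: R₀ = 0.50 × (4.0 + 0.41 × 5.8) = 0.50 × 6.3780 = 3.1890
delay to age 3: R₀ = 0.50 × (0.81 × 5.8) = 0.50 × 4.6980 = 2.3490
Higher: breed at age 2 (3.1890).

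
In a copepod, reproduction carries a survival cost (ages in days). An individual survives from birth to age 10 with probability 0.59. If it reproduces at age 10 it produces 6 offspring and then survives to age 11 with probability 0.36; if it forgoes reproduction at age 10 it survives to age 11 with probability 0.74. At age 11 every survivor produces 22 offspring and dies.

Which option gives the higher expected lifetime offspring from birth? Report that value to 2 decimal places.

breed at age 10: R₀ = 0.59 × (6 + 0.36 × 22) = 0.59 × 13.9200 = 8.2128
delay to age 11: R₀ = 0.59 × (0.74 × 22) = 0.59 × 16.2800 = 9.6052
Higher: delay to age 11 (9.6052).

9.61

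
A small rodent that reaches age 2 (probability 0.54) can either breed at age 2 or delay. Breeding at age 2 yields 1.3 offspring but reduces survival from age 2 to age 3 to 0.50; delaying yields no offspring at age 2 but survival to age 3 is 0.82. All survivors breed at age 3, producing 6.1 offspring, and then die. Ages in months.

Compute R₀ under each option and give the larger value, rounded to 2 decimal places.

2.70

breed at age 2: R₀ = 0.54 × (1.3 + 0.50 × 6.1) = 0.54 × 4.3500 = 2.3490
delay to age 3: R₀ = 0.54 × (0.82 × 6.1) = 0.54 × 5.0020 = 2.7011
Higher: delay to age 3 (2.7011).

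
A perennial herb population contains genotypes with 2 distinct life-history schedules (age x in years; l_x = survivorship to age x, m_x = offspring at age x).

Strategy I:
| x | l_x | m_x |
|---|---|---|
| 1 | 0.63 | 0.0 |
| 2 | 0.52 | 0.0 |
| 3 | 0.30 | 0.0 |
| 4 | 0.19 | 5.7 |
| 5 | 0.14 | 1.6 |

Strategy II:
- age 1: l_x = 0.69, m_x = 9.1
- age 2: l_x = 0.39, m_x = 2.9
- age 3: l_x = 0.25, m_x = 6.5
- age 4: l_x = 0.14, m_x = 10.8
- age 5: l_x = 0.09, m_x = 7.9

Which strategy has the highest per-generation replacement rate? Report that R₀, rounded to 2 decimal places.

11.26

Strategy I: R₀ = 0.63×0.0 + 0.52×0.0 + 0.30×0.0 + 0.19×5.7 + 0.14×1.6 = 1.3070
Strategy II: R₀ = 0.69×9.1 + 0.39×2.9 + 0.25×6.5 + 0.14×10.8 + 0.09×7.9 = 11.2580
Highest R₀: strategy II with 11.2580.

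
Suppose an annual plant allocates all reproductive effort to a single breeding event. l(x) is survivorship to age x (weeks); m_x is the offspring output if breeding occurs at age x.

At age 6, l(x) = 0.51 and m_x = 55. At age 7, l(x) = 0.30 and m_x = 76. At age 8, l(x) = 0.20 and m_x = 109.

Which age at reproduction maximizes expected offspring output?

6

Expected offspring if breeding at age x = l(x) × m_x:
  age 6: 0.51 × 55 = 28.050
  age 7: 0.30 × 76 = 22.800
  age 8: 0.20 × 109 = 21.800
Maximum at age 6 (28.050).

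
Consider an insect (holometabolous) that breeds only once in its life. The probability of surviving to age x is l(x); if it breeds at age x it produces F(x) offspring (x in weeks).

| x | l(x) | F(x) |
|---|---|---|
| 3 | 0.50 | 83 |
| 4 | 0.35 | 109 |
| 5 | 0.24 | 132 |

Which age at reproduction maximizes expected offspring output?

3

Expected offspring if breeding at age x = l(x) × F(x):
  age 3: 0.50 × 83 = 41.500
  age 4: 0.35 × 109 = 38.150
  age 5: 0.24 × 132 = 31.680
Maximum at age 3 (41.500).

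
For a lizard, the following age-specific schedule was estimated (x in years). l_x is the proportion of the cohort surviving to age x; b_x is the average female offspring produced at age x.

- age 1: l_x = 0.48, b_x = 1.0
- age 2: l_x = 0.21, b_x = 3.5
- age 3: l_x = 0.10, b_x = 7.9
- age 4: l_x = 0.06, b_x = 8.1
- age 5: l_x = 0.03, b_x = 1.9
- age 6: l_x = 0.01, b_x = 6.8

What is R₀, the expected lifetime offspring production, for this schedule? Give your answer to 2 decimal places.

R₀ = Σ l_x b_x:
  age 1: 0.48 × 1.0 = 0.4800
  age 2: 0.21 × 3.5 = 0.7350
  age 3: 0.10 × 7.9 = 0.7900
  age 4: 0.06 × 8.1 = 0.4860
  age 5: 0.03 × 1.9 = 0.0570
  age 6: 0.01 × 6.8 = 0.0680
R₀ = 0.4800 + 0.7350 + 0.7900 + 0.4860 + 0.0570 + 0.0680 = 2.6160

2.62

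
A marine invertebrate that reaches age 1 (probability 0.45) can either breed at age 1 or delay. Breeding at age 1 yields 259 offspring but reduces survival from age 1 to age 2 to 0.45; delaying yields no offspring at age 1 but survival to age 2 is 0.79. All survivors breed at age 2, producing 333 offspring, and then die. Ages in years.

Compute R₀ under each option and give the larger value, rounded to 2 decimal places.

breed at age 1: R₀ = 0.45 × (259 + 0.45 × 333) = 0.45 × 408.8500 = 183.9825
delay to age 2: R₀ = 0.45 × (0.79 × 333) = 0.45 × 263.0700 = 118.3815
Higher: breed at age 1 (183.9825).

183.98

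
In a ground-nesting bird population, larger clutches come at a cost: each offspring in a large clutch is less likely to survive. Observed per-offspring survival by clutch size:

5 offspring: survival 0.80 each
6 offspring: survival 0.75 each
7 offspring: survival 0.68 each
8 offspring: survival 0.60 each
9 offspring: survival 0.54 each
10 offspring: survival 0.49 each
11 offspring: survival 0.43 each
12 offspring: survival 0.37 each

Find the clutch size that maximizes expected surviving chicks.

10

Expected surviving chicks = c × s(c):
  c=5: 5 × 0.80 = 4.000
  c=6: 6 × 0.75 = 4.500
  c=7: 7 × 0.68 = 4.760
  c=8: 8 × 0.60 = 4.800
  c=9: 9 × 0.54 = 4.860
  c=10: 10 × 0.49 = 4.900
  c=11: 11 × 0.43 = 4.730
  c=12: 12 × 0.37 = 4.440
Maximum at c = 10 (4.900 surviving chicks).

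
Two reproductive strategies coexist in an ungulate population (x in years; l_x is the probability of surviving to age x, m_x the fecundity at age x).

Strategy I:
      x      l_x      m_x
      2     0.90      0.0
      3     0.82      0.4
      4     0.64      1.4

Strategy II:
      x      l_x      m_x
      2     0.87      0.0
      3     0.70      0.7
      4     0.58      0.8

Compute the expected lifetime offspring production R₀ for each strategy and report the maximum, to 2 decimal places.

1.22

Strategy I: R₀ = 0.90×0.0 + 0.82×0.4 + 0.64×1.4 = 1.2240
Strategy II: R₀ = 0.87×0.0 + 0.70×0.7 + 0.58×0.8 = 0.9540
Highest R₀: strategy I with 1.2240.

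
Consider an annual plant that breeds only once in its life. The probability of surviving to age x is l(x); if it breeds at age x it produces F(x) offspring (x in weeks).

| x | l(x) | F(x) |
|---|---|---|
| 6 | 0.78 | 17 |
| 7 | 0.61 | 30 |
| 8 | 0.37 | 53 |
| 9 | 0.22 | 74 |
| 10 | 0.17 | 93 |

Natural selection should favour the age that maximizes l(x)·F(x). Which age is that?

8

Expected offspring if breeding at age x = l(x) × F(x):
  age 6: 0.78 × 17 = 13.260
  age 7: 0.61 × 30 = 18.300
  age 8: 0.37 × 53 = 19.610
  age 9: 0.22 × 74 = 16.280
  age 10: 0.17 × 93 = 15.810
Maximum at age 8 (19.610).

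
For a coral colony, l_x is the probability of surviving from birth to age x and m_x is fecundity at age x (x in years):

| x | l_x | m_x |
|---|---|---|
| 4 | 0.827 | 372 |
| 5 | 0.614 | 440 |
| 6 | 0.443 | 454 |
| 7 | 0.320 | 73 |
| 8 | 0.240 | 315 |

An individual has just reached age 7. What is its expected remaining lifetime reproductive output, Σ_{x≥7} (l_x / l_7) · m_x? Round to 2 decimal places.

309.25

l_7 = 0.320. Conditional survival from age 7 to x is l_x / l_7.
  x=7: (0.320/0.320) × 73 = 73.0000
  x=8: (0.240/0.320) × 315 = 236.2500
Sum = 73.0000 + 236.2500 = 309.2500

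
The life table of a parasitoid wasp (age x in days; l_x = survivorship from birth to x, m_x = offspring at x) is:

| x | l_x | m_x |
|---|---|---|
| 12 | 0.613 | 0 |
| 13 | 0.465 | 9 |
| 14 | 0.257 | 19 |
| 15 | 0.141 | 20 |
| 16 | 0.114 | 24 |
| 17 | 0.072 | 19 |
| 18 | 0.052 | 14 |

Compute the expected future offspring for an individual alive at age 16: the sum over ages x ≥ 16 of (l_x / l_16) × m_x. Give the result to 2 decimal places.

l_16 = 0.114. Conditional survival from age 16 to x is l_x / l_16.
  x=16: (0.114/0.114) × 24 = 24.0000
  x=17: (0.072/0.114) × 19 = 12.0000
  x=18: (0.052/0.114) × 14 = 6.3860
Sum = 24.0000 + 12.0000 + 6.3860 = 42.3860

42.39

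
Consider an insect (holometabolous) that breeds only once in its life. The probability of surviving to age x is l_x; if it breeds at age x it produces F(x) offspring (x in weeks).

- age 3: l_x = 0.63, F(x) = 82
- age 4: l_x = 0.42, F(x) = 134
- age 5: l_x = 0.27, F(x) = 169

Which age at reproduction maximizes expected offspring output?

4

Expected offspring if breeding at age x = l_x × F(x):
  age 3: 0.63 × 82 = 51.660
  age 4: 0.42 × 134 = 56.280
  age 5: 0.27 × 169 = 45.630
Maximum at age 4 (56.280).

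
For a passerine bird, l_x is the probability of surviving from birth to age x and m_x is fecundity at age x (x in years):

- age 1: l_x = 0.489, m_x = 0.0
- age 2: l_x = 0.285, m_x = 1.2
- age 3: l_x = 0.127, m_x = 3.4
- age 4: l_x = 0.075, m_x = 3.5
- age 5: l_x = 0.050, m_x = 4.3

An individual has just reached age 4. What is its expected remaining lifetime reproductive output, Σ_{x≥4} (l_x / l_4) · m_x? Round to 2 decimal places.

6.37

l_4 = 0.075. Conditional survival from age 4 to x is l_x / l_4.
  x=4: (0.075/0.075) × 3.5 = 3.5000
  x=5: (0.050/0.075) × 4.3 = 2.8667
Sum = 3.5000 + 2.8667 = 6.3667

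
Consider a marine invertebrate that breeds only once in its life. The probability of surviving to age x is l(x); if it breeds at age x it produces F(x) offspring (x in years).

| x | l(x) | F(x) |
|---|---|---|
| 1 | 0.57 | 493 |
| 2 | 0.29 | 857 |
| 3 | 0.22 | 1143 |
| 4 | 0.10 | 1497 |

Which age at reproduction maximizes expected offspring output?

1

Expected offspring if breeding at age x = l(x) × F(x):
  age 1: 0.57 × 493 = 281.010
  age 2: 0.29 × 857 = 248.530
  age 3: 0.22 × 1143 = 251.460
  age 4: 0.10 × 1497 = 149.700
Maximum at age 1 (281.010).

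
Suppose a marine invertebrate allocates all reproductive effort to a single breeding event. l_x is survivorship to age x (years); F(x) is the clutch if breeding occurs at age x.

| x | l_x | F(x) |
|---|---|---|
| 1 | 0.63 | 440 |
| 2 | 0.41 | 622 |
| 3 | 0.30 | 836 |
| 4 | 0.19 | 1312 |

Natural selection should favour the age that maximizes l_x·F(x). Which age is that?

Expected offspring if breeding at age x = l_x × F(x):
  age 1: 0.63 × 440 = 277.200
  age 2: 0.41 × 622 = 255.020
  age 3: 0.30 × 836 = 250.800
  age 4: 0.19 × 1312 = 249.280
Maximum at age 1 (277.200).

1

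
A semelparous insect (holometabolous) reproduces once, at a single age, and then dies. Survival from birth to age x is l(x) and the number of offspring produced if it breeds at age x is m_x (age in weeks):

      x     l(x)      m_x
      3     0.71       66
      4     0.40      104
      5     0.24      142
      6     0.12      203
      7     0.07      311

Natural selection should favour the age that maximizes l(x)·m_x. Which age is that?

3

Expected offspring if breeding at age x = l(x) × m_x:
  age 3: 0.71 × 66 = 46.860
  age 4: 0.40 × 104 = 41.600
  age 5: 0.24 × 142 = 34.080
  age 6: 0.12 × 203 = 24.360
  age 7: 0.07 × 311 = 21.770
Maximum at age 3 (46.860).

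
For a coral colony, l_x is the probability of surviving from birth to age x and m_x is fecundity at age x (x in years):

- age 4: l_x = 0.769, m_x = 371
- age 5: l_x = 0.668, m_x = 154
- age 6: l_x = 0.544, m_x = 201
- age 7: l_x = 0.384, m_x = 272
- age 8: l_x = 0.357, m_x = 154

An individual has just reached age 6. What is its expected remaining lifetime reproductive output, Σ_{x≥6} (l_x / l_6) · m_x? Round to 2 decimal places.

494.06

l_6 = 0.544. Conditional survival from age 6 to x is l_x / l_6.
  x=6: (0.544/0.544) × 201 = 201.0000
  x=7: (0.384/0.544) × 272 = 192.0000
  x=8: (0.357/0.544) × 154 = 101.0625
Sum = 201.0000 + 192.0000 + 101.0625 = 494.0625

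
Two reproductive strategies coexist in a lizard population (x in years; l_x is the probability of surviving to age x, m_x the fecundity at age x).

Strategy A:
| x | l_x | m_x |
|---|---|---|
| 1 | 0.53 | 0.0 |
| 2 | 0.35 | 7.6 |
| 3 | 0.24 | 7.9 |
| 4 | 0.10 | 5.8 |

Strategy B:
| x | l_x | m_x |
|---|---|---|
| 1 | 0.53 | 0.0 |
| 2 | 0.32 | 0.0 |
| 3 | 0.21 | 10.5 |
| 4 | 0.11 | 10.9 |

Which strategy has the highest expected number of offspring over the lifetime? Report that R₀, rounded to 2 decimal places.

Strategy A: R₀ = 0.53×0.0 + 0.35×7.6 + 0.24×7.9 + 0.10×5.8 = 5.1360
Strategy B: R₀ = 0.53×0.0 + 0.32×0.0 + 0.21×10.5 + 0.11×10.9 = 3.4040
Highest R₀: strategy A with 5.1360.

5.14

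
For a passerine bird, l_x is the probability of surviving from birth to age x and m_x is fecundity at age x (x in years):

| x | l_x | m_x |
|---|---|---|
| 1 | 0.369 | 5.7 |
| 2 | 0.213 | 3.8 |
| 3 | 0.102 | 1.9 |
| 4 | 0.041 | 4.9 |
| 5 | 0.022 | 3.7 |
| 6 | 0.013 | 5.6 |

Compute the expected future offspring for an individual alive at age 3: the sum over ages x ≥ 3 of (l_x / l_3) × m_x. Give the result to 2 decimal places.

l_3 = 0.102. Conditional survival from age 3 to x is l_x / l_3.
  x=3: (0.102/0.102) × 1.9 = 1.9000
  x=4: (0.041/0.102) × 4.9 = 1.9696
  x=5: (0.022/0.102) × 3.7 = 0.7980
  x=6: (0.013/0.102) × 5.6 = 0.7137
Sum = 1.9000 + 1.9696 + 0.7980 + 0.7137 = 5.3814

5.38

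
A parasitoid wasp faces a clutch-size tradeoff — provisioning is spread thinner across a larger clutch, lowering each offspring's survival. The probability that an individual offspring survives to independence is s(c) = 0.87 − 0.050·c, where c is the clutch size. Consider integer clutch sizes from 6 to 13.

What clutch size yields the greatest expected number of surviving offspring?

9

Expected surviving offspring = c × s(c):
  c=6: 6 × 0.570 = 3.420
  c=7: 7 × 0.520 = 3.640
  c=8: 8 × 0.470 = 3.760
  c=9: 9 × 0.420 = 3.780
  c=10: 10 × 0.370 = 3.700
  c=11: 11 × 0.320 = 3.520
  c=12: 12 × 0.270 = 3.240
  c=13: 13 × 0.220 = 2.860
Maximum at c = 9 (3.780 surviving offspring).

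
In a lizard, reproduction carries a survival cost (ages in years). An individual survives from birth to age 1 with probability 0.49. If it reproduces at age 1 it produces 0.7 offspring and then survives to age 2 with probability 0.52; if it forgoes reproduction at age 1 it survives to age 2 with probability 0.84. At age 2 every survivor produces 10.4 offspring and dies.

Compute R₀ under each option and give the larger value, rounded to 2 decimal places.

4.28

breed at age 1: R₀ = 0.49 × (0.7 + 0.52 × 10.4) = 0.49 × 6.1080 = 2.9929
delay to age 2: R₀ = 0.49 × (0.84 × 10.4) = 0.49 × 8.7360 = 4.2806
Higher: delay to age 2 (4.2806).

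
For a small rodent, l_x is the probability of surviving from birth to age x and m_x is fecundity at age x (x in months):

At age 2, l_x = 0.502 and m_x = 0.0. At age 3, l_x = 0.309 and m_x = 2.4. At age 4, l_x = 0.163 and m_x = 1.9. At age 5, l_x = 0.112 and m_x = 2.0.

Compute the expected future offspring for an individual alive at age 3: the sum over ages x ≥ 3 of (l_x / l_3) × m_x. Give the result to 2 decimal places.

l_3 = 0.309. Conditional survival from age 3 to x is l_x / l_3.
  x=3: (0.309/0.309) × 2.4 = 2.4000
  x=4: (0.163/0.309) × 1.9 = 1.0023
  x=5: (0.112/0.309) × 2.0 = 0.7249
Sum = 2.4000 + 1.0023 + 0.7249 = 4.1272

4.13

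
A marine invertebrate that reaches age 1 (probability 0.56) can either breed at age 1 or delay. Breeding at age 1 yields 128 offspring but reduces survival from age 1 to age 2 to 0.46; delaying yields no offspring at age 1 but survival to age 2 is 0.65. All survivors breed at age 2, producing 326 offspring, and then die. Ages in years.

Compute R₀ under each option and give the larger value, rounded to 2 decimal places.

breed at age 1: R₀ = 0.56 × (128 + 0.46 × 326) = 0.56 × 277.9600 = 155.6576
delay to age 2: R₀ = 0.56 × (0.65 × 326) = 0.56 × 211.9000 = 118.6640
Higher: breed at age 1 (155.6576).

155.66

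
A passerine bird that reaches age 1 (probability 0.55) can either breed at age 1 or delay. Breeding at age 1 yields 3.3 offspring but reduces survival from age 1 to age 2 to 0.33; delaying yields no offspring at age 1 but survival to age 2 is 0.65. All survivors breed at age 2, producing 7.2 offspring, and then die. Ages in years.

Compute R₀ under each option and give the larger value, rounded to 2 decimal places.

breed at age 1: R₀ = 0.55 × (3.3 + 0.33 × 7.2) = 0.55 × 5.6760 = 3.1218
delay to age 2: R₀ = 0.55 × (0.65 × 7.2) = 0.55 × 4.6800 = 2.5740
Higher: breed at age 1 (3.1218).

3.12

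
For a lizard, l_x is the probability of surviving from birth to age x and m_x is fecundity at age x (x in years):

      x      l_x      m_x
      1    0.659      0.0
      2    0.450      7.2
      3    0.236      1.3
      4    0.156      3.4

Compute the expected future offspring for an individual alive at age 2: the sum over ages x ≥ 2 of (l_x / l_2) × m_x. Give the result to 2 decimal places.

9.06

l_2 = 0.450. Conditional survival from age 2 to x is l_x / l_2.
  x=2: (0.450/0.450) × 7.2 = 7.2000
  x=3: (0.236/0.450) × 1.3 = 0.6818
  x=4: (0.156/0.450) × 3.4 = 1.1787
Sum = 7.2000 + 0.6818 + 1.1787 = 9.0604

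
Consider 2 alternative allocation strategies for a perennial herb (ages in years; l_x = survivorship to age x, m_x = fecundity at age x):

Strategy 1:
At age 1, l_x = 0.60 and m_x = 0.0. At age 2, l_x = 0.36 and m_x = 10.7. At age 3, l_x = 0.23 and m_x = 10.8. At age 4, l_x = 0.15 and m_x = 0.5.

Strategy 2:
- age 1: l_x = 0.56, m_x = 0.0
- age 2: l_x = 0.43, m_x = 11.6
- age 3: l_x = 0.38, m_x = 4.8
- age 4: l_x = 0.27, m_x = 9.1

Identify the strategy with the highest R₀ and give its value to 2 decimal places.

9.27

Strategy 1: R₀ = 0.60×0.0 + 0.36×10.7 + 0.23×10.8 + 0.15×0.5 = 6.4110
Strategy 2: R₀ = 0.56×0.0 + 0.43×11.6 + 0.38×4.8 + 0.27×9.1 = 9.2690
Highest R₀: strategy 2 with 9.2690.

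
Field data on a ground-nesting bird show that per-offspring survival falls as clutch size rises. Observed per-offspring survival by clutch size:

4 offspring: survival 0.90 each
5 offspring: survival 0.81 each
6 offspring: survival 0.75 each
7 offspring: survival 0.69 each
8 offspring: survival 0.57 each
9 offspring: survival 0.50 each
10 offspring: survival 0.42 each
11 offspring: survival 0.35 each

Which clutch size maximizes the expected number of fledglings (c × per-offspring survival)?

Expected fledglings = c × s(c):
  c=4: 4 × 0.90 = 3.600
  c=5: 5 × 0.81 = 4.050
  c=6: 6 × 0.75 = 4.500
  c=7: 7 × 0.69 = 4.830
  c=8: 8 × 0.57 = 4.560
  c=9: 9 × 0.50 = 4.500
  c=10: 10 × 0.42 = 4.200
  c=11: 11 × 0.35 = 3.850
Maximum at c = 7 (4.830 fledglings).

7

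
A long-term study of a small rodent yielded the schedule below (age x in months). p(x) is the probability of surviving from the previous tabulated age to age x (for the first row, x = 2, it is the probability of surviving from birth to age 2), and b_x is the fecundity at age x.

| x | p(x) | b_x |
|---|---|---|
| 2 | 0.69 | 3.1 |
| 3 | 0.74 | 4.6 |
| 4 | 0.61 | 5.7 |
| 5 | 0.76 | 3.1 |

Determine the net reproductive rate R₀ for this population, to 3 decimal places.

6.997

Survivorship from birth: l_x = p_2·p_3·…·p_x.
  l_2 = 0.69000
  l_3 = 0.51060
  l_4 = 0.31147
  l_5 = 0.23671
R₀ = Σ l_x b_x:
  age 2: 0.69000 × 3.1 = 2.1390
  age 3: 0.51060 × 4.6 = 2.3488
  age 4: 0.31147 × 5.7 = 1.7754
  age 5: 0.23671 × 3.1 = 0.7338
R₀ = 2.1390 + 2.3488 + 1.7754 + 0.7338 = 6.9969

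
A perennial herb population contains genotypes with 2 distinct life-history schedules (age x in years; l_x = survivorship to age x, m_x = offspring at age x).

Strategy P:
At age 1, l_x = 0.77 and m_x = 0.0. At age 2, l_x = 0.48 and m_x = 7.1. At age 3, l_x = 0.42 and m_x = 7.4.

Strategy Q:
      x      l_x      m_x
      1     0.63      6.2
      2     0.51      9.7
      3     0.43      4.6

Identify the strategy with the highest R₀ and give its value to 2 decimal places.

10.83

Strategy P: R₀ = 0.77×0.0 + 0.48×7.1 + 0.42×7.4 = 6.5160
Strategy Q: R₀ = 0.63×6.2 + 0.51×9.7 + 0.43×4.6 = 10.8310
Highest R₀: strategy Q with 10.8310.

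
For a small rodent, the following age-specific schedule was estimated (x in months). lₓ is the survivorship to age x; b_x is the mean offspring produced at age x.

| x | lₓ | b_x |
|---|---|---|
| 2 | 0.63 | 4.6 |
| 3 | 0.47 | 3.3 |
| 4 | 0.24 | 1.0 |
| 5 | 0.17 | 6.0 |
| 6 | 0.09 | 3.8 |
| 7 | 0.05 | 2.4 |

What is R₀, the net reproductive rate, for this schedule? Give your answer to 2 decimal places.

R₀ = Σ lₓ b_x:
  age 2: 0.63 × 4.6 = 2.8980
  age 3: 0.47 × 3.3 = 1.5510
  age 4: 0.24 × 1.0 = 0.2400
  age 5: 0.17 × 6.0 = 1.0200
  age 6: 0.09 × 3.8 = 0.3420
  age 7: 0.05 × 2.4 = 0.1200
R₀ = 2.8980 + 1.5510 + 0.2400 + 1.0200 + 0.3420 + 0.1200 = 6.1710

6.17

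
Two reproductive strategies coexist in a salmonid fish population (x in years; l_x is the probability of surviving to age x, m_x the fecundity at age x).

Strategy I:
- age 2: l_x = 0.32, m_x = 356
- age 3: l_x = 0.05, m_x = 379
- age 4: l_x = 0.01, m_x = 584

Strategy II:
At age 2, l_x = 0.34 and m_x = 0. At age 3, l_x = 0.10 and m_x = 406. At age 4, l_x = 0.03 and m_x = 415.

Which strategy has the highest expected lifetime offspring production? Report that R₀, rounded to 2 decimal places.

138.71

Strategy I: R₀ = 0.32×356 + 0.05×379 + 0.01×584 = 138.7100
Strategy II: R₀ = 0.34×0 + 0.10×406 + 0.03×415 = 53.0500
Highest R₀: strategy I with 138.7100.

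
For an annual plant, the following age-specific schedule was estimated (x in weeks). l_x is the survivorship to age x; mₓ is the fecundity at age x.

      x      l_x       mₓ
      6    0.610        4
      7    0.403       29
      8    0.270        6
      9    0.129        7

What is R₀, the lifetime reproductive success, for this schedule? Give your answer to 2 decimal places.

16.65

R₀ = Σ l_x mₓ:
  age 6: 0.610 × 4 = 2.4400
  age 7: 0.403 × 29 = 11.6870
  age 8: 0.270 × 6 = 1.6200
  age 9: 0.129 × 7 = 0.9030
R₀ = 2.4400 + 11.6870 + 1.6200 + 0.9030 = 16.6500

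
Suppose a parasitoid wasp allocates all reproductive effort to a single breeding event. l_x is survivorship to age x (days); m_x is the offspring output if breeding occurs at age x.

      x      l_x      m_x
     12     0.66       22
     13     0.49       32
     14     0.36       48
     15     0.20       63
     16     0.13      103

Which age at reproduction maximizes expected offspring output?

Expected offspring if breeding at age x = l_x × m_x:
  age 12: 0.66 × 22 = 14.520
  age 13: 0.49 × 32 = 15.680
  age 14: 0.36 × 48 = 17.280
  age 15: 0.20 × 63 = 12.600
  age 16: 0.13 × 103 = 13.390
Maximum at age 14 (17.280).

14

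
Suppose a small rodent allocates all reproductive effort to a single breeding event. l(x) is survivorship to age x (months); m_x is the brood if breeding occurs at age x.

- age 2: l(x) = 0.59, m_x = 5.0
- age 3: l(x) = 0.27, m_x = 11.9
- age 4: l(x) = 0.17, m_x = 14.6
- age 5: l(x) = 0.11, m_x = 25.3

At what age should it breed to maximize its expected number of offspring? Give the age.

3

Expected offspring if breeding at age x = l(x) × m_x:
  age 2: 0.59 × 5.0 = 2.950
  age 3: 0.27 × 11.9 = 3.213
  age 4: 0.17 × 14.6 = 2.482
  age 5: 0.11 × 25.3 = 2.783
Maximum at age 3 (3.213).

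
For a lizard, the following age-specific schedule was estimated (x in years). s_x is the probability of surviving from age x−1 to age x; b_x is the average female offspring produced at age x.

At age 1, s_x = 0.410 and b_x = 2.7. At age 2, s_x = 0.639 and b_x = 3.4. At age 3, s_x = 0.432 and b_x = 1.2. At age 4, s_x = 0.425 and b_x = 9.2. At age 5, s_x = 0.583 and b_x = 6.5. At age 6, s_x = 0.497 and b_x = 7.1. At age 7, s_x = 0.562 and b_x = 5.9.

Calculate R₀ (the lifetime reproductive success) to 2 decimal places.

2.90

Survivorship from birth: l_x = s_1·s_2·…·s_x.
  l_1 = 0.41000
  l_2 = 0.26199
  l_3 = 0.11318
  l_4 = 0.04810
  l_5 = 0.02804
  l_6 = 0.01394
  l_7 = 0.00783
R₀ = Σ l_x b_x:
  age 1: 0.41000 × 2.7 = 1.1070
  age 2: 0.26199 × 3.4 = 0.8908
  age 3: 0.11318 × 1.2 = 0.1358
  age 4: 0.04810 × 9.2 = 0.4425
  age 5: 0.02804 × 6.5 = 0.1823
  age 6: 0.01394 × 7.1 = 0.0990
  age 7: 0.00783 × 5.9 = 0.0462
R₀ = 1.1070 + 0.8908 + 0.1358 + 0.4425 + 0.1823 + 0.0990 + 0.0462 = 2.9035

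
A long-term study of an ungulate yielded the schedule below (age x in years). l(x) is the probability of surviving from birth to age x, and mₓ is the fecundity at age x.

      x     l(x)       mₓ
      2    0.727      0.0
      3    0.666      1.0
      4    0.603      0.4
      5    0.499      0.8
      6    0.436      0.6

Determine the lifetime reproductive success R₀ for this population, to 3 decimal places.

1.568

R₀ = Σ l(x) mₓ:
  age 2: 0.727 × 0.0 = 0.0000
  age 3: 0.666 × 1.0 = 0.6660
  age 4: 0.603 × 0.4 = 0.2412
  age 5: 0.499 × 0.8 = 0.3992
  age 6: 0.436 × 0.6 = 0.2616
R₀ = 0.0000 + 0.6660 + 0.2412 + 0.3992 + 0.2616 = 1.5680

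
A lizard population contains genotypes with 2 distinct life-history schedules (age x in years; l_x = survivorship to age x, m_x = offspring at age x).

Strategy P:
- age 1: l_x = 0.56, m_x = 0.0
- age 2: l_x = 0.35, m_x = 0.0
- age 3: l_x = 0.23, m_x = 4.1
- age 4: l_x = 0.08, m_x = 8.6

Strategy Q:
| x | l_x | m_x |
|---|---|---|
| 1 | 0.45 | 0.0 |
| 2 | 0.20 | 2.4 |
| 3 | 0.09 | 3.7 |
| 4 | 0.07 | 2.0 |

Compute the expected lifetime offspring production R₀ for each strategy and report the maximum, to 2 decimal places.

Strategy P: R₀ = 0.56×0.0 + 0.35×0.0 + 0.23×4.1 + 0.08×8.6 = 1.6310
Strategy Q: R₀ = 0.45×0.0 + 0.20×2.4 + 0.09×3.7 + 0.07×2.0 = 0.9530
Highest R₀: strategy P with 1.6310.

1.63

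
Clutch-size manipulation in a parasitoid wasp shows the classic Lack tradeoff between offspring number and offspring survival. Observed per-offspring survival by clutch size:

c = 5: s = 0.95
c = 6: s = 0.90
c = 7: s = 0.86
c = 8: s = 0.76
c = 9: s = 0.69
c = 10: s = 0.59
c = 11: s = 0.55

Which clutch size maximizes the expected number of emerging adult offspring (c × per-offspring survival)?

9

Expected emerging adult offspring = c × s(c):
  c=5: 5 × 0.95 = 4.750
  c=6: 6 × 0.90 = 5.400
  c=7: 7 × 0.86 = 6.020
  c=8: 8 × 0.76 = 6.080
  c=9: 9 × 0.69 = 6.210
  c=10: 10 × 0.59 = 5.900
  c=11: 11 × 0.55 = 6.050
Maximum at c = 9 (6.210 emerging adult offspring).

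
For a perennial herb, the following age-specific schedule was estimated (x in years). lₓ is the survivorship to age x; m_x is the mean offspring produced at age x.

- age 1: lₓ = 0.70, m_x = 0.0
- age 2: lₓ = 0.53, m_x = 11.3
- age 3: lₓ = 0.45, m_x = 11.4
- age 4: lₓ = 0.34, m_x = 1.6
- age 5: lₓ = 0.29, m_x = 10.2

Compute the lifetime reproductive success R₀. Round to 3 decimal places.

14.621

R₀ = Σ lₓ m_x:
  age 1: 0.70 × 0.0 = 0.0000
  age 2: 0.53 × 11.3 = 5.9890
  age 3: 0.45 × 11.4 = 5.1300
  age 4: 0.34 × 1.6 = 0.5440
  age 5: 0.29 × 10.2 = 2.9580
R₀ = 0.0000 + 5.9890 + 5.1300 + 0.5440 + 2.9580 = 14.6210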